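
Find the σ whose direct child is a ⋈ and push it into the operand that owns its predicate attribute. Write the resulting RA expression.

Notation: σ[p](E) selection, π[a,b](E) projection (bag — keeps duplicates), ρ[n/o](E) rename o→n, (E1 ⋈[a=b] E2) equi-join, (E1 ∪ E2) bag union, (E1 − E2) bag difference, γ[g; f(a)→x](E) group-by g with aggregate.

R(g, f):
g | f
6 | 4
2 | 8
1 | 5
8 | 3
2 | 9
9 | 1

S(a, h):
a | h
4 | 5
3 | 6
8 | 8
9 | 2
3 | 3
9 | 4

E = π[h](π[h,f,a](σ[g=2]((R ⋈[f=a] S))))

σ filters on g, owned by the left side.
E' = π[h](π[h,f,a]((σ[g=2](R) ⋈[f=a] S)))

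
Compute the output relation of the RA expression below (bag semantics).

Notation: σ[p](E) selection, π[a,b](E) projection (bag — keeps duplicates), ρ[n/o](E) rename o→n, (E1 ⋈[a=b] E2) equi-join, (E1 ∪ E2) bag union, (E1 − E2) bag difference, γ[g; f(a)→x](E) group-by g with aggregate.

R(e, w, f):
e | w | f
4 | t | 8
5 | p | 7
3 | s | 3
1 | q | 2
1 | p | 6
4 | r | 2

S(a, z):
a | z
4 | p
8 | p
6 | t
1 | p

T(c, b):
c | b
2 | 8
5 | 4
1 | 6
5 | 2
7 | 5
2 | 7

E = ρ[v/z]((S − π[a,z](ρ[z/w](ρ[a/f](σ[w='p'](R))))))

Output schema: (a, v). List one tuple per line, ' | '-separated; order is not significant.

Row counts bottom-up:
  S → 4
  R → 6
  σ[w='p'](R) → 2
  ρ[a/f](σ[w='p'](R)) → 2
  ρ[z/w](ρ[a/f](σ[w='p'](R))) → 2
  π[a,z](ρ[z/w](ρ[a/f](σ[w='p'](R)))) → 2
  (S − π[a,z](ρ[z/w](ρ[a/f](σ[w='p'](R))))) → 4
  ρ[v/z]((S − π[a,z](ρ[z/w](ρ[a/f](σ[w='p'](R)))))) → 4

== RESULT ==
a | v
1 | p
4 | p
6 | t
8 | p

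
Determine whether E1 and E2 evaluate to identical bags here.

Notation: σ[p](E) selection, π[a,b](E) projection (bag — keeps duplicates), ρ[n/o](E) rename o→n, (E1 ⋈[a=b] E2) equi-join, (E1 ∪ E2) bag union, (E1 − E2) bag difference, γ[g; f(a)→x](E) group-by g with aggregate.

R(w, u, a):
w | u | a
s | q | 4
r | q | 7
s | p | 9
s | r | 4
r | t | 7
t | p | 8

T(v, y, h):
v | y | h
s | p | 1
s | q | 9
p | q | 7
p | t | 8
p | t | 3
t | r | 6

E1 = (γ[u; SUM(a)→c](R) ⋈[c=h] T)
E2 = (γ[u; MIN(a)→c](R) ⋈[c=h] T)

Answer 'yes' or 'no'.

E1 subexpression sizes:
  R → 6
  γ[u; SUM(a)→c](R) → 4
  T → 6
  (γ[u; SUM(a)→c](R) ⋈[c=h] T) → 1
E2 subexpression sizes:
  R → 6
  γ[u; MIN(a)→c](R) → 4
  T → 6
  (γ[u; MIN(a)→c](R) ⋈[c=h] T) → 2

E1 result:
u | c | v | y | h
t | 7 | p | q | 7
E2 result:
u | c | v | y | h
p | 8 | p | t | 8
t | 7 | p | q | 7
Witness: ('p', 8, 'p', 't', 8) appears 0× in E1 but 1× in E2.

no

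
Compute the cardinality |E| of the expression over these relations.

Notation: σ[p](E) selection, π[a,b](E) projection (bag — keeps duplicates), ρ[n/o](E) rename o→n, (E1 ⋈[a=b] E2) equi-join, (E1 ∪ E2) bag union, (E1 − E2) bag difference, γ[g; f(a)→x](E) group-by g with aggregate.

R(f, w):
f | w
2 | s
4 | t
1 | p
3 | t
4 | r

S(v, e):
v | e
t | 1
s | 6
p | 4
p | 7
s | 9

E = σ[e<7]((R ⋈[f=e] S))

Row counts bottom-up:
  R → 5
  S → 5
  (R ⋈[f=e] S) → 3
  σ[e<7]((R ⋈[f=e] S)) → 3

|E| = 3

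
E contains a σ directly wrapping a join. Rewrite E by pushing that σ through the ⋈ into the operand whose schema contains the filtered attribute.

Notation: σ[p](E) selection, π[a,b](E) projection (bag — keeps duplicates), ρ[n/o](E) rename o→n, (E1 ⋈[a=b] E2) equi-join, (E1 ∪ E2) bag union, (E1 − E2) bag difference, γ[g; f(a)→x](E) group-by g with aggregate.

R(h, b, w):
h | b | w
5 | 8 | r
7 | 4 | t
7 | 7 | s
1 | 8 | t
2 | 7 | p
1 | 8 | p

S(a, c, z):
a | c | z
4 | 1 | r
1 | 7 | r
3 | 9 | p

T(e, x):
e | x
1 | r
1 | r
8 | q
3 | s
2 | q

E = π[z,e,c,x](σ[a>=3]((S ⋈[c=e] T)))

σ filters on a, owned by the left side.
E' = π[z,e,c,x]((σ[a>=3](S) ⋈[c=e] T))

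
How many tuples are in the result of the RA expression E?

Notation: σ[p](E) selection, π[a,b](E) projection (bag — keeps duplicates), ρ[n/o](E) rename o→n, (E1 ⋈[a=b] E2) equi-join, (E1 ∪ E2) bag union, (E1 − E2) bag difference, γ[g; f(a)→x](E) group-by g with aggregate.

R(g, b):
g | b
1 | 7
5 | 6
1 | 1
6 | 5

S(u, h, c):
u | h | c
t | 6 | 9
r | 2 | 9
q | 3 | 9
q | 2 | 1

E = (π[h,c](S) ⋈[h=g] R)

Per-node cardinality:
  S → 4
  π[h,c](S) → 4
  R → 4
  (π[h,c](S) ⋈[h=g] R) → 1

|E| = 1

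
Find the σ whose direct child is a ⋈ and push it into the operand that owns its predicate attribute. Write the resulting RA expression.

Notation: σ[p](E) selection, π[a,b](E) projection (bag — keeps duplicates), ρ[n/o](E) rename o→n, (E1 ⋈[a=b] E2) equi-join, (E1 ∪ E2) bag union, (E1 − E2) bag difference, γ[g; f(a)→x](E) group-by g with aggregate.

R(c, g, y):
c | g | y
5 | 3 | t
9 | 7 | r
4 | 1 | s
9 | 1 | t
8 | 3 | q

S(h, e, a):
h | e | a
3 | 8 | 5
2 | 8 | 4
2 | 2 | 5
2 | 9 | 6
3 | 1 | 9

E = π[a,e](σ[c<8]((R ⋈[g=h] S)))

σ filters on c, owned by the left side.
E' = π[a,e]((σ[c<8](R) ⋈[g=h] S))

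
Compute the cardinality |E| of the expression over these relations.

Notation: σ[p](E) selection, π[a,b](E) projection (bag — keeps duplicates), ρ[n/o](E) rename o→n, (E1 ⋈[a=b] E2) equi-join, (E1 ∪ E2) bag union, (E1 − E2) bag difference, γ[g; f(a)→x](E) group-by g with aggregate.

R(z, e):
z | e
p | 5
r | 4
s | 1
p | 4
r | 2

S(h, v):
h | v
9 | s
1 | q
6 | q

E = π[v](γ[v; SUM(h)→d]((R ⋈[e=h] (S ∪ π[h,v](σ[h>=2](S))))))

Subexpression sizes:
  R → 5
  S → 3
  S → 3
  σ[h>=2](S) → 2
  π[h,v](σ[h>=2](S)) → 2
  (S ∪ π[h,v](σ[h>=2](S))) → 5
  (R ⋈[e=h] (S ∪ π[h,v](σ[h>=2](S)))) → 1
  γ[v; SUM(h)→d]((R ⋈[e=h] (S ∪ π[h,v](σ[h>=2](S))))) → 1
  π[v](γ[v; SUM(h)→d]((R ⋈[e=h] (S ∪ π[h,v](σ[h>=2](S)))))) → 1

|E| = 1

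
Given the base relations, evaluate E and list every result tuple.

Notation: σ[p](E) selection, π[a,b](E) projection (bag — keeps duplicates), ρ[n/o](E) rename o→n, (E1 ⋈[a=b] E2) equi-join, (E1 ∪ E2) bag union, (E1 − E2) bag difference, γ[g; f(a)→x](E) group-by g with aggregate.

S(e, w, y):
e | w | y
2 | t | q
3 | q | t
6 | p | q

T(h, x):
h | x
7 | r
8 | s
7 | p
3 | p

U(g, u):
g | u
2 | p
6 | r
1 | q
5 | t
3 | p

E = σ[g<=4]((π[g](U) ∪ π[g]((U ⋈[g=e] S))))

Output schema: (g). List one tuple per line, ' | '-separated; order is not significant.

Row counts bottom-up:
  U → 5
  π[g](U) → 5
  U → 5
  S → 3
  (U ⋈[g=e] S) → 3
  π[g]((U ⋈[g=e] S)) → 3
  (π[g](U) ∪ π[g]((U ⋈[g=e] S))) → 8
  σ[g<=4]((π[g](U) ∪ π[g]((U ⋈[g=e] S)))) → 5

== RESULT ==
g
1
2
2
3
3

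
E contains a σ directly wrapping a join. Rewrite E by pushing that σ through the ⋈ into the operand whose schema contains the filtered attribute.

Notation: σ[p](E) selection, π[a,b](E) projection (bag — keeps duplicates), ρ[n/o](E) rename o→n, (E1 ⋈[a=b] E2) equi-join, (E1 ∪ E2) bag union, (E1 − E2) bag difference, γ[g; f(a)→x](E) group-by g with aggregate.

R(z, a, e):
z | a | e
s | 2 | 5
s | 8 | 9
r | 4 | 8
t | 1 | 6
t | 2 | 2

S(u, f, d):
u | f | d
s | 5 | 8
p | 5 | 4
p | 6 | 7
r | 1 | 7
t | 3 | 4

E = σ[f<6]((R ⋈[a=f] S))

σ filters on f, owned by the right side.
E' = (R ⋈[a=f] σ[f<6](S))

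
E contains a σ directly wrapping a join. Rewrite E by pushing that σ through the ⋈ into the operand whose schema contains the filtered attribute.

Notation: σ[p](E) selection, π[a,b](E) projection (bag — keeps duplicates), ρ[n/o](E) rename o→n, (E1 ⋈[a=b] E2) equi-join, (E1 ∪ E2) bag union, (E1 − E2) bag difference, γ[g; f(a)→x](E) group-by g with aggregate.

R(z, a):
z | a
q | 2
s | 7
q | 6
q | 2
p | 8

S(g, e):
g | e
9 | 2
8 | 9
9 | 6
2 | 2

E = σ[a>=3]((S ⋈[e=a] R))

σ filters on a, owned by the right side.
E' = (S ⋈[e=a] σ[a>=3](R))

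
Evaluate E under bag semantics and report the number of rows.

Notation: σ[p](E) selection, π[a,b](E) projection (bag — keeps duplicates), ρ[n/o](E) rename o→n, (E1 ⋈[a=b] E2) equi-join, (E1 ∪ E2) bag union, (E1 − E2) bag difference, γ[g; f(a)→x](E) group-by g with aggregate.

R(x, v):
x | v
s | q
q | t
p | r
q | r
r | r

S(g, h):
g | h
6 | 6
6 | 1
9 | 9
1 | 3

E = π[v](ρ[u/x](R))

Subexpression sizes:
  R → 5
  ρ[u/x](R) → 5
  π[v](ρ[u/x](R)) → 5

|E| = 5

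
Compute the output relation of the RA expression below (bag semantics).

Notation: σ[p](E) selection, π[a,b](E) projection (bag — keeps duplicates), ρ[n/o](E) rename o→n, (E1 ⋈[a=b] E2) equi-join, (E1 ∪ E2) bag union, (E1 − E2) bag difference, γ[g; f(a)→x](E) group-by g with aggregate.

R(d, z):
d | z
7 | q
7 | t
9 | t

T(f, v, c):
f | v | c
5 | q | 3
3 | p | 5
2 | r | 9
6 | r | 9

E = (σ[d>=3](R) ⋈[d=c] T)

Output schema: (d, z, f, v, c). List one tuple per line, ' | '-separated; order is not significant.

Stepwise |·|:
  R → 3
  σ[d>=3](R) → 3
  T → 4
  (σ[d>=3](R) ⋈[d=c] T) → 2

== RESULT ==
d | z | f | v | c
9 | t | 2 | r | 9
9 | t | 6 | r | 9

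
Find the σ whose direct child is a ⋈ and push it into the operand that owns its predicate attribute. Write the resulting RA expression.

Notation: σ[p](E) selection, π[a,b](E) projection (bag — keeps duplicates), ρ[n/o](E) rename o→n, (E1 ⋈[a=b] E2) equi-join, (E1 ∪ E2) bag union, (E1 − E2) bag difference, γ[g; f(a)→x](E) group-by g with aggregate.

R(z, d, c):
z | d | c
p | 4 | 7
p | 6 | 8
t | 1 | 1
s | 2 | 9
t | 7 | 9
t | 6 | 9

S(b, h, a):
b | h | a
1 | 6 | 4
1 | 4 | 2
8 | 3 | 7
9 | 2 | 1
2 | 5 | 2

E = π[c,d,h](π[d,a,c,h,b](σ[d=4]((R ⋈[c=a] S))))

σ filters on d, owned by the left side.
E' = π[c,d,h](π[d,a,c,h,b]((σ[d=4](R) ⋈[c=a] S)))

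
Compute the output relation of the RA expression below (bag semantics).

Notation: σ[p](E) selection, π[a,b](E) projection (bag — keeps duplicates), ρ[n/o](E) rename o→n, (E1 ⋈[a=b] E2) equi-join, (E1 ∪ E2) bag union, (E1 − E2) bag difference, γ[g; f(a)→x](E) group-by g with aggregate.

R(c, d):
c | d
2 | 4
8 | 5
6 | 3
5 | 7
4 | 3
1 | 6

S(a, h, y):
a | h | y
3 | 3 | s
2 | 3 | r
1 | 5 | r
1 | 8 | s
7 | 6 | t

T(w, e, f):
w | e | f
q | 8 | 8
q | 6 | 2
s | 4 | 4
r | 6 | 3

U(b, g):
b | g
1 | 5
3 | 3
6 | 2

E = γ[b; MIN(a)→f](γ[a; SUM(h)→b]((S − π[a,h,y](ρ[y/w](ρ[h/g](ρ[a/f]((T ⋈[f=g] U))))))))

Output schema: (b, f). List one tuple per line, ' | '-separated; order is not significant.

Subexpression sizes:
  S → 5
  T → 4
  U → 3
  (T ⋈[f=g] U) → 2
  ρ[a/f]((T ⋈[f=g] U)) → 2
  ρ[h/g](ρ[a/f]((T ⋈[f=g] U))) → 2
  ρ[y/w](ρ[h/g](ρ[a/f]((T ⋈[f=g] U)))) → 2
  π[a,h,y](ρ[y/w](ρ[h/g](ρ[a/f]((T ⋈[f=g] U))))) → 2
  (S − π[a,h,y](ρ[y/w](ρ[h/g](ρ[a/f]((T ⋈[f=g] U)))))) → 5
  γ[a; SUM(h)→b]((S − π[a,h,y](ρ[y/w](ρ[h/g](ρ[a/f]((T ⋈[f=g] U))))))) → 4
  γ[b; MIN(a)→f](γ[a; SUM(h)→b]((S − π[a,h,y](ρ[y/w](ρ[h/g](ρ[a/f]((T ⋈[f=g] U)))))))) → 3

== RESULT ==
b | f
3 | 2
6 | 7
13 | 1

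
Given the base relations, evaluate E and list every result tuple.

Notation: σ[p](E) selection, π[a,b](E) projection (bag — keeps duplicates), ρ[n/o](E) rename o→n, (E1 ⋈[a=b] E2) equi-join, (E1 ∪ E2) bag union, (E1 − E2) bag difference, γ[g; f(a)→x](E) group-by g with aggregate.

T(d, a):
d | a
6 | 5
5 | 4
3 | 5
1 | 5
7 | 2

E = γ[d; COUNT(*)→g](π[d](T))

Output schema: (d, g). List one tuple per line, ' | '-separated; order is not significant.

Stepwise |·|:
  T → 5
  π[d](T) → 5
  γ[d; COUNT(*)→g](π[d](T)) → 5

== RESULT ==
d | g
1 | 1
3 | 1
5 | 1
6 | 1
7 | 1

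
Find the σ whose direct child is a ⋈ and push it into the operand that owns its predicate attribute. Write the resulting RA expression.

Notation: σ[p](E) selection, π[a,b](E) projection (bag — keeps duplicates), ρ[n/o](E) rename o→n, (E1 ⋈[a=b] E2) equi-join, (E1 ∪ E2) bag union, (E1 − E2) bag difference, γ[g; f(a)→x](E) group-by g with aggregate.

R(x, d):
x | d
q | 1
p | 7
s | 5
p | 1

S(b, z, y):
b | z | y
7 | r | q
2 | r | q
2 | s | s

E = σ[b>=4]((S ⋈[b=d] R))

σ filters on b, owned by the left side.
E' = (σ[b>=4](S) ⋈[b=d] R)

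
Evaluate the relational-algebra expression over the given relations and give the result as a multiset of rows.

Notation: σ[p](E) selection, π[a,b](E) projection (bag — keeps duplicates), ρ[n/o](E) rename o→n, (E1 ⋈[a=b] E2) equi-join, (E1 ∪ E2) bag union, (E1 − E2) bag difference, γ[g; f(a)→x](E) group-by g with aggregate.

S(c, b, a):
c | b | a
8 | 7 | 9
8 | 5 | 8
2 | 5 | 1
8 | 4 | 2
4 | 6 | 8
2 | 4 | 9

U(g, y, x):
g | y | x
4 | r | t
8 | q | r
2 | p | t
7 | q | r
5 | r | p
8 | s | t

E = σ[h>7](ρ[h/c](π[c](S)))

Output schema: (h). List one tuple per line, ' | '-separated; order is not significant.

Row counts bottom-up:
  S → 6
  π[c](S) → 6
  ρ[h/c](π[c](S)) → 6
  σ[h>7](ρ[h/c](π[c](S))) → 3

== RESULT ==
h
8
8
8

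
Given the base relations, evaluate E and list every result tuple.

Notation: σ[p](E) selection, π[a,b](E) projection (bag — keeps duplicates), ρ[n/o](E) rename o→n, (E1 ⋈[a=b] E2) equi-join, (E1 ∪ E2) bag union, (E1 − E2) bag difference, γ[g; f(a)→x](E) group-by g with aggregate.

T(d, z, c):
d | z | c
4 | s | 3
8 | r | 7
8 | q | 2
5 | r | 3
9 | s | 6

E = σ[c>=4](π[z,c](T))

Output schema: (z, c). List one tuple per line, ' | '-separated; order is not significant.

Row counts bottom-up:
  T → 5
  π[z,c](T) → 5
  σ[c>=4](π[z,c](T)) → 2

== RESULT ==
z | c
r | 7
s | 6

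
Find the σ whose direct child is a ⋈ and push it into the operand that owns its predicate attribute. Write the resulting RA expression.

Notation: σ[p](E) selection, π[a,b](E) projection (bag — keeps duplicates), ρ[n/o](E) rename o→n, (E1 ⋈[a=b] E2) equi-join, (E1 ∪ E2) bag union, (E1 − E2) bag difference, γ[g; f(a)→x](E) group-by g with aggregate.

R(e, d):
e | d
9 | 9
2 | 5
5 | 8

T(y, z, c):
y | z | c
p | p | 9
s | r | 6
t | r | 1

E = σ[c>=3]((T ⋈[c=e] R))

σ filters on c, owned by the left side.
E' = (σ[c>=3](T) ⋈[c=e] R)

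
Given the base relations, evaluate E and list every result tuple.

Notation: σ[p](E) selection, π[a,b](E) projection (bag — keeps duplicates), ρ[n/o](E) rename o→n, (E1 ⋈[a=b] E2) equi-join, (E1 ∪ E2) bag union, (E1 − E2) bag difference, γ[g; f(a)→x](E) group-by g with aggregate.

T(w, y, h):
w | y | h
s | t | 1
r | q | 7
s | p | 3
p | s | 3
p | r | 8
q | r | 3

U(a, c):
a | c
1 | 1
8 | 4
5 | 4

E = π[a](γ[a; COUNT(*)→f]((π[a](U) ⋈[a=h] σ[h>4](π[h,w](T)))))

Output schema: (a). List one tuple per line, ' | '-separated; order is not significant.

Per-node cardinality:
  U → 3
  π[a](U) → 3
  T → 6
  π[h,w](T) → 6
  σ[h>4](π[h,w](T)) → 2
  (π[a](U) ⋈[a=h] σ[h>4](π[h,w](T))) → 1
  γ[a; COUNT(*)→f]((π[a](U) ⋈[a=h] σ[h>4](π[h,w](T)))) → 1
  π[a](γ[a; COUNT(*)→f]((π[a](U) ⋈[a=h] σ[h>4](π[h,w](T))))) → 1

== RESULT ==
a
8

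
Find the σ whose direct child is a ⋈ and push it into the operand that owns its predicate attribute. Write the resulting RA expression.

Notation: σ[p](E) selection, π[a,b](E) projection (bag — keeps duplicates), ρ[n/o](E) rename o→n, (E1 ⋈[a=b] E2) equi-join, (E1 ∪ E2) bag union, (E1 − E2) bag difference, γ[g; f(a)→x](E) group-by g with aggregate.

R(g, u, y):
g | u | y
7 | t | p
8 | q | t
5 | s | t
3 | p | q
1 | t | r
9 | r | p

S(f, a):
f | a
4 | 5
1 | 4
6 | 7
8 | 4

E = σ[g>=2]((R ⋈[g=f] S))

σ filters on g, owned by the left side.
E' = (σ[g>=2](R) ⋈[g=f] S)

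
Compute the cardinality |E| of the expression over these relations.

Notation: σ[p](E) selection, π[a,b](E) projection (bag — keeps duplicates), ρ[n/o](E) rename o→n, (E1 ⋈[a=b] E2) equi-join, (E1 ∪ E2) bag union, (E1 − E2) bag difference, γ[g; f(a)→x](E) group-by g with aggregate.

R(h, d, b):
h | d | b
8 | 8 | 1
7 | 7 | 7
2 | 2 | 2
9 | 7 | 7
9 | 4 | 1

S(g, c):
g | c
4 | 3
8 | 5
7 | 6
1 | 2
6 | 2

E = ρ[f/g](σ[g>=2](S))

Row counts bottom-up:
  S → 5
  σ[g>=2](S) → 4
  ρ[f/g](σ[g>=2](S)) → 4

|E| = 4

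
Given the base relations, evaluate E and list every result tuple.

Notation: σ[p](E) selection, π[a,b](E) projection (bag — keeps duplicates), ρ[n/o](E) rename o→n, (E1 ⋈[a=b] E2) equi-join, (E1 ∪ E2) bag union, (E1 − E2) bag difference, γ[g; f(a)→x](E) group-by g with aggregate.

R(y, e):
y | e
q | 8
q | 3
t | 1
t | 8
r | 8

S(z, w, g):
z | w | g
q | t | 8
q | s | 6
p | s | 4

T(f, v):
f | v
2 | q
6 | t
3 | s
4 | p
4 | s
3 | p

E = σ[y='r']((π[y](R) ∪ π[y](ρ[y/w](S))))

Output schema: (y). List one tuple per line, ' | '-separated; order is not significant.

Stepwise |·|:
  R → 5
  π[y](R) → 5
  S → 3
  ρ[y/w](S) → 3
  π[y](ρ[y/w](S)) → 3
  (π[y](R) ∪ π[y](ρ[y/w](S))) → 8
  σ[y='r']((π[y](R) ∪ π[y](ρ[y/w](S)))) → 1

== RESULT ==
y
r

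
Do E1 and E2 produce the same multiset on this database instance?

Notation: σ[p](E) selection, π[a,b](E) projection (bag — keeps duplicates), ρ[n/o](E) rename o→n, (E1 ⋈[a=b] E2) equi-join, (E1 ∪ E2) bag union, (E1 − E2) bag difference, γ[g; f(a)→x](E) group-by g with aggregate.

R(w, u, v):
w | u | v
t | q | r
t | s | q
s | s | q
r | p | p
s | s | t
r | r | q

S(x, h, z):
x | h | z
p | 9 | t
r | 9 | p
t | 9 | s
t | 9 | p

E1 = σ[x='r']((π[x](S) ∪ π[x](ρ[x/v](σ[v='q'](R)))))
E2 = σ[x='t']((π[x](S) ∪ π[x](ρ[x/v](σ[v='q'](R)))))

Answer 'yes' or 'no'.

E1 stepwise |·|:
  S → 4
  π[x](S) → 4
  R → 6
  σ[v='q'](R) → 3
  ρ[x/v](σ[v='q'](R)) → 3
  π[x](ρ[x/v](σ[v='q'](R))) → 3
  (π[x](S) ∪ π[x](ρ[x/v](σ[v='q'](R)))) → 7
  σ[x='r']((π[x](S) ∪ π[x](ρ[x/v](σ[v='q'](R))))) → 1
E2 stepwise |·|:
  S → 4
  π[x](S) → 4
  R → 6
  σ[v='q'](R) → 3
  ρ[x/v](σ[v='q'](R)) → 3
  π[x](ρ[x/v](σ[v='q'](R))) → 3
  (π[x](S) ∪ π[x](ρ[x/v](σ[v='q'](R)))) → 7
  σ[x='t']((π[x](S) ∪ π[x](ρ[x/v](σ[v='q'](R))))) → 2

E1 result:
x
r
E2 result:
x
t
t
Witness: ('t',) appears 0× in E1 but 2× in E2.

no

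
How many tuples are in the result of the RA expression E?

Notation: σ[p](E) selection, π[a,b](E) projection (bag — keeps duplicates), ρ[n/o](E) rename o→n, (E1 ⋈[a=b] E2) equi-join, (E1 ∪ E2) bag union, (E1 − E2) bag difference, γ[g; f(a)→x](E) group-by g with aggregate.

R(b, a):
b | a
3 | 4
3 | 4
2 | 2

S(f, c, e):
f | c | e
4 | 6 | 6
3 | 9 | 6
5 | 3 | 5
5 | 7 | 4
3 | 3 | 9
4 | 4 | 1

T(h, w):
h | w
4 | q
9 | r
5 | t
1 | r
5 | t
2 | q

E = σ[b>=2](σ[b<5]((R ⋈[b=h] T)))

Row counts bottom-up:
  R → 3
  T → 6
  (R ⋈[b=h] T) → 1
  σ[b<5]((R ⋈[b=h] T)) → 1
  σ[b>=2](σ[b<5]((R ⋈[b=h] T))) → 1

|E| = 1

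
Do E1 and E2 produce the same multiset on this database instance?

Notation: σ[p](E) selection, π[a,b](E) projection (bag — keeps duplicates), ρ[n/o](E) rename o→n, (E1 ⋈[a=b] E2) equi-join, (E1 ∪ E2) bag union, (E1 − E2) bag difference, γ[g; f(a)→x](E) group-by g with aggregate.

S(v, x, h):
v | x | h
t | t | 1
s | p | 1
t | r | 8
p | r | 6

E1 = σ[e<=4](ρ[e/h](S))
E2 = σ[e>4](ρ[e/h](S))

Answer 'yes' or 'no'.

E1 subexpression sizes:
  S → 4
  ρ[e/h](S) → 4
  σ[e<=4](ρ[e/h](S)) → 2
E2 subexpression sizes:
  S → 4
  ρ[e/h](S) → 4
  σ[e>4](ρ[e/h](S)) → 2

E1 result:
v | x | e
s | p | 1
t | t | 1
E2 result:
v | x | e
p | r | 6
t | r | 8
Witness: ('t', 'r', 8) appears 0× in E1 but 1× in E2.

no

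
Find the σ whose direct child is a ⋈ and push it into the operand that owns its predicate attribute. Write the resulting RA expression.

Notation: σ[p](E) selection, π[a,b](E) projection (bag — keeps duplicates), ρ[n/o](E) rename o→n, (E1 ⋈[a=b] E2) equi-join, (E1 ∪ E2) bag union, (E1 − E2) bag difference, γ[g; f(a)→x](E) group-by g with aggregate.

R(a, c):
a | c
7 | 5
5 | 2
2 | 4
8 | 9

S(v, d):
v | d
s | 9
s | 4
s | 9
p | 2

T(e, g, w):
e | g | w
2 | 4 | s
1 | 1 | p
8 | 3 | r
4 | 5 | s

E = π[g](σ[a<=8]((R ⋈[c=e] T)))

σ filters on a, owned by the left side.
E' = π[g]((σ[a<=8](R) ⋈[c=e] T))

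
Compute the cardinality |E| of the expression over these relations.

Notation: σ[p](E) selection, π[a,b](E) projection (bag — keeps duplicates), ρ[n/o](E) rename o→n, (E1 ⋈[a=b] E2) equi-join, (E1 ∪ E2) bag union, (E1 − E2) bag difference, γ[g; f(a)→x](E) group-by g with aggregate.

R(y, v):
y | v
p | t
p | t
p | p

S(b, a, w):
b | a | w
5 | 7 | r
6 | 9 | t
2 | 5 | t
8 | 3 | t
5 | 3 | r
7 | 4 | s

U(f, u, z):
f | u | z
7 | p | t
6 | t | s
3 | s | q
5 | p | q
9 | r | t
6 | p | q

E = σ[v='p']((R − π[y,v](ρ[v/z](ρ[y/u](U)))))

Row counts bottom-up:
  R → 3
  U → 6
  ρ[y/u](U) → 6
  ρ[v/z](ρ[y/u](U)) → 6
  π[y,v](ρ[v/z](ρ[y/u](U))) → 6
  (R − π[y,v](ρ[v/z](ρ[y/u](U)))) → 2
  σ[v='p']((R − π[y,v](ρ[v/z](ρ[y/u](U))))) → 1

|E| = 1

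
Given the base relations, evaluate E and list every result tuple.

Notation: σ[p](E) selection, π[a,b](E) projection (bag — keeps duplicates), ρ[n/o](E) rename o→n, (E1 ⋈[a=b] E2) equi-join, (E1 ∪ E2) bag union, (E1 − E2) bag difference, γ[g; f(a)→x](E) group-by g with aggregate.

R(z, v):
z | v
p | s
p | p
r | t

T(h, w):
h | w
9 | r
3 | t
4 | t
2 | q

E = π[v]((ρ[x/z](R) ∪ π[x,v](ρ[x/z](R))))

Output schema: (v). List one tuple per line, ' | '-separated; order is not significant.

Stepwise |·|:
  R → 3
  ρ[x/z](R) → 3
  R → 3
  ρ[x/z](R) → 3
  π[x,v](ρ[x/z](R)) → 3
  (ρ[x/z](R) ∪ π[x,v](ρ[x/z](R))) → 6
  π[v]((ρ[x/z](R) ∪ π[x,v](ρ[x/z](R)))) → 6

== RESULT ==
v
p
p
s
s
t
t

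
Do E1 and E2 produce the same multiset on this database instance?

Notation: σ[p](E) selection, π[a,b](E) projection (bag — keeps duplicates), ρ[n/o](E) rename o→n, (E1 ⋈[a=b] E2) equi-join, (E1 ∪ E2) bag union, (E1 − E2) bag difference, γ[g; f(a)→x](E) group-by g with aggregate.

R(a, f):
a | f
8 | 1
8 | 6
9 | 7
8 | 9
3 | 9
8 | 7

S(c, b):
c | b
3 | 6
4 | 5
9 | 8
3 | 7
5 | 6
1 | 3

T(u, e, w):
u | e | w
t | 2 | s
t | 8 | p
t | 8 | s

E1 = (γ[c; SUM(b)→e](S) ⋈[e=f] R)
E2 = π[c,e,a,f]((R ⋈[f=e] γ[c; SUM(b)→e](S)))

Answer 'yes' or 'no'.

E1 row counts bottom-up:
  S → 6
  γ[c; SUM(b)→e](S) → 5
  R → 6
  (γ[c; SUM(b)→e](S) ⋈[e=f] R) → 1
E2 row counts bottom-up:
  R → 6
  S → 6
  γ[c; SUM(b)→e](S) → 5
  (R ⋈[f=e] γ[c; SUM(b)→e](S)) → 1
  π[c,e,a,f]((R ⋈[f=e] γ[c; SUM(b)→e](S))) → 1

E1 and E2 produce the same multiset:
c | e | a | f
5 | 6 | 8 | 6

yes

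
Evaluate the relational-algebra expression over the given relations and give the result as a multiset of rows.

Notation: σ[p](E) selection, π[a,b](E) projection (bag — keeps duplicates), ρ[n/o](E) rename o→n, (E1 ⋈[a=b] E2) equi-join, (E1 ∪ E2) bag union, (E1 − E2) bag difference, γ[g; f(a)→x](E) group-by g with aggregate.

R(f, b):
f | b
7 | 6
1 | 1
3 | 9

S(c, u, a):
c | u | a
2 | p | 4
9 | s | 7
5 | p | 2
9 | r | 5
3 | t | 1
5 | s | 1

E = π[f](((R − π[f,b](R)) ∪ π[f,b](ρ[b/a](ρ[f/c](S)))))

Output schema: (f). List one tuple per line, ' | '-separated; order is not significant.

Row counts bottom-up:
  R → 3
  R → 3
  π[f,b](R) → 3
  (R − π[f,b](R)) → 0
  S → 6
  ρ[f/c](S) → 6
  ρ[b/a](ρ[f/c](S)) → 6
  π[f,b](ρ[b/a](ρ[f/c](S))) → 6
  ((R − π[f,b](R)) ∪ π[f,b](ρ[b/a](ρ[f/c](S)))) → 6
  π[f](((R − π[f,b](R)) ∪ π[f,b](ρ[b/a](ρ[f/c](S))))) → 6

== RESULT ==
f
2
3
5
5
9
9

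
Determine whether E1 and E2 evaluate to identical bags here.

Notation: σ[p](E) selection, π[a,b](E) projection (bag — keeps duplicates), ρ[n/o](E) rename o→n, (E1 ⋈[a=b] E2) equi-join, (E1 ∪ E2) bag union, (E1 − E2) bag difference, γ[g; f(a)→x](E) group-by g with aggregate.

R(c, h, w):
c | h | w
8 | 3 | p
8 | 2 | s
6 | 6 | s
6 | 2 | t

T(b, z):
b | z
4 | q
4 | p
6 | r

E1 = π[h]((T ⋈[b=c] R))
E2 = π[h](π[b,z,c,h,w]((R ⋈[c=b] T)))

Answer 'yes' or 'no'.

E1 row counts bottom-up:
  T → 3
  R → 4
  (T ⋈[b=c] R) → 2
  π[h]((T ⋈[b=c] R)) → 2
E2 row counts bottom-up:
  R → 4
  T → 3
  (R ⋈[c=b] T) → 2
  π[b,z,c,h,w]((R ⋈[c=b] T)) → 2
  π[h](π[b,z,c,h,w]((R ⋈[c=b] T))) → 2

E1 and E2 produce the same multiset:
h
2
6

yes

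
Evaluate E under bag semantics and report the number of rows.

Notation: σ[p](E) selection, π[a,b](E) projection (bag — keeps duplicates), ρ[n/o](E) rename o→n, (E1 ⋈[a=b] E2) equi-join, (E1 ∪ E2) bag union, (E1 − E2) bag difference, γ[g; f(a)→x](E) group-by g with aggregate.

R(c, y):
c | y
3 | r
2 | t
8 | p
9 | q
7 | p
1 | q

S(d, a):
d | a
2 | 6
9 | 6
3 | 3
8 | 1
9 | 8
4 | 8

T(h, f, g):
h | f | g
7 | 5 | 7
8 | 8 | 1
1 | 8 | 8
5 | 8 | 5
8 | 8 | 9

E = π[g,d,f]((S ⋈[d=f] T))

Stepwise |·|:
  S → 6
  T → 5
  (S ⋈[d=f] T) → 4
  π[g,d,f]((S ⋈[d=f] T)) → 4

|E| = 4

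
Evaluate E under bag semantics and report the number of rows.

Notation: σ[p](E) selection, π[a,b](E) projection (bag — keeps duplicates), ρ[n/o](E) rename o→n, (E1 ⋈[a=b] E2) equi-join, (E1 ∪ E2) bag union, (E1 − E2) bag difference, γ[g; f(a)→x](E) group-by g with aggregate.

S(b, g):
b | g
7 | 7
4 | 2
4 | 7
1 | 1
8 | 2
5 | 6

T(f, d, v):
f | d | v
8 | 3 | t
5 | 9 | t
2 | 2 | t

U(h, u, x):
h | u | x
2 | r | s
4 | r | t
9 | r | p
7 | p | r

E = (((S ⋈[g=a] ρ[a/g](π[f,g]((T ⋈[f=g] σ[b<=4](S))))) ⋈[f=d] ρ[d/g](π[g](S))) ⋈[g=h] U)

Stepwise |·|:
  S → 6
  T → 3
  S → 6
  σ[b<=4](S) → 3
  (T ⋈[f=g] σ[b<=4](S)) → 1
  π[f,g]((T ⋈[f=g] σ[b<=4](S))) → 1
  ρ[a/g](π[f,g]((T ⋈[f=g] σ[b<=4](S)))) → 1
  (S ⋈[g=a] ρ[a/g](π[f,g]((T ⋈[f=g] σ[b<=4](S))))) → 2
  S → 6
  π[g](S) → 6
  ρ[d/g](π[g](S)) → 6
  ((S ⋈[g=a] ρ[a/g](π[f,g]((T ⋈[f=g] σ[b<=4](S))))) ⋈[f=d] ρ[d/g](π[g](S))) → 4
  U → 4
  (((S ⋈[g=a] ρ[a/g](π[f,g]((T ⋈[f=g] σ[b<=4](S))))) ⋈[f=d] ρ[d/g](π[g](S))) ⋈[g=h] U) → 4

|E| = 4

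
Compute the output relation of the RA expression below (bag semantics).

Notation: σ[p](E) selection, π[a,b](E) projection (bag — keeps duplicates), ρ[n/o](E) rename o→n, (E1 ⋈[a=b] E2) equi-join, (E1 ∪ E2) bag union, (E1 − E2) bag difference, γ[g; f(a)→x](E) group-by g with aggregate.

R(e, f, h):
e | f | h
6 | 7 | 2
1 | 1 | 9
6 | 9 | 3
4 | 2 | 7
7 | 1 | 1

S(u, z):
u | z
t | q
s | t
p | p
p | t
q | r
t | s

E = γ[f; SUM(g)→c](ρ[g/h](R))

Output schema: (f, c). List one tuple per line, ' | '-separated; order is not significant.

Stepwise |·|:
  R → 5
  ρ[g/h](R) → 5
  γ[f; SUM(g)→c](ρ[g/h](R)) → 4

== RESULT ==
f | c
1 | 10
2 | 7
7 | 2
9 | 3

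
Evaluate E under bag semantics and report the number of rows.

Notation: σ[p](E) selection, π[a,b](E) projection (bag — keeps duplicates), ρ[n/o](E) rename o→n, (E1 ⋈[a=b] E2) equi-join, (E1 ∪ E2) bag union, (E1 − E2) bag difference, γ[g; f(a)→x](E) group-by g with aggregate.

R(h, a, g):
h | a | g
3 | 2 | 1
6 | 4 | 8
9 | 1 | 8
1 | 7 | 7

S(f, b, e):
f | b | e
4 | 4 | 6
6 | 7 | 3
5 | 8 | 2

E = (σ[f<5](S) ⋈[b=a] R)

Stepwise |·|:
  S → 3
  σ[f<5](S) → 1
  R → 4
  (σ[f<5](S) ⋈[b=a] R) → 1

|E| = 1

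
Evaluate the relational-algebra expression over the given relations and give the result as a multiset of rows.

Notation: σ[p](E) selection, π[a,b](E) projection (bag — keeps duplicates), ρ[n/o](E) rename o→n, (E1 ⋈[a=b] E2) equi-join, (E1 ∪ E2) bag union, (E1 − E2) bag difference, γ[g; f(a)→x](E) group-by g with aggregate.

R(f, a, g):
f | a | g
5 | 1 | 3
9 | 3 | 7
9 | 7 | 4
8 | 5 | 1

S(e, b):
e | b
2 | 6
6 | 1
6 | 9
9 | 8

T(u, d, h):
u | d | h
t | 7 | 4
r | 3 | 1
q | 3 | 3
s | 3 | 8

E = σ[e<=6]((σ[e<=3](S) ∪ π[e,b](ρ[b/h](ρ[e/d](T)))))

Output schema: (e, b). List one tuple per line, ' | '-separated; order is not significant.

Subexpression sizes:
  S → 4
  σ[e<=3](S) → 1
  T → 4
  ρ[e/d](T) → 4
  ρ[b/h](ρ[e/d](T)) → 4
  π[e,b](ρ[b/h](ρ[e/d](T))) → 4
  (σ[e<=3](S) ∪ π[e,b](ρ[b/h](ρ[e/d](T)))) → 5
  σ[e<=6]((σ[e<=3](S) ∪ π[e,b](ρ[b/h](ρ[e/d](T))))) → 4

== RESULT ==
e | b
2 | 6
3 | 1
3 | 3
3 | 8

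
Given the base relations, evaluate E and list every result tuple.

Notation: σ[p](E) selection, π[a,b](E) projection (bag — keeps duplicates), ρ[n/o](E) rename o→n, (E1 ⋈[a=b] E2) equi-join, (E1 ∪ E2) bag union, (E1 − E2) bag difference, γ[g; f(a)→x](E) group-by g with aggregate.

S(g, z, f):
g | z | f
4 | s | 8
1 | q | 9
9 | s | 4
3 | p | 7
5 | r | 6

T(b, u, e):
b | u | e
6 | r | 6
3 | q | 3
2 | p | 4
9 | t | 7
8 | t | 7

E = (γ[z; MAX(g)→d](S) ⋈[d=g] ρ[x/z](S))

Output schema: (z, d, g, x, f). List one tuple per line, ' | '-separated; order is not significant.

Stepwise |·|:
  S → 5
  γ[z; MAX(g)→d](S) → 4
  S → 5
  ρ[x/z](S) → 5
  (γ[z; MAX(g)→d](S) ⋈[d=g] ρ[x/z](S)) → 4

== RESULT ==
z | d | g | x | f
p | 3 | 3 | p | 7
q | 1 | 1 | q | 9
r | 5 | 5 | r | 6
s | 9 | 9 | s | 4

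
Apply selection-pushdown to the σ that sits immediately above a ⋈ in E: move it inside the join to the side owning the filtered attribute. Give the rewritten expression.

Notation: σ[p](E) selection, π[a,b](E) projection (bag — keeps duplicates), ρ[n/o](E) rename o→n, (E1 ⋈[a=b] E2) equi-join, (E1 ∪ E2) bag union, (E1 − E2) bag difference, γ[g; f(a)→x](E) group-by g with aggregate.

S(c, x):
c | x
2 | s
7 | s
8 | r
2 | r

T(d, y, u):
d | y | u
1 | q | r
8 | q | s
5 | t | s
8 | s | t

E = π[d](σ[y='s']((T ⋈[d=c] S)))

σ filters on y, owned by the left side.
E' = π[d]((σ[y='s'](T) ⋈[d=c] S))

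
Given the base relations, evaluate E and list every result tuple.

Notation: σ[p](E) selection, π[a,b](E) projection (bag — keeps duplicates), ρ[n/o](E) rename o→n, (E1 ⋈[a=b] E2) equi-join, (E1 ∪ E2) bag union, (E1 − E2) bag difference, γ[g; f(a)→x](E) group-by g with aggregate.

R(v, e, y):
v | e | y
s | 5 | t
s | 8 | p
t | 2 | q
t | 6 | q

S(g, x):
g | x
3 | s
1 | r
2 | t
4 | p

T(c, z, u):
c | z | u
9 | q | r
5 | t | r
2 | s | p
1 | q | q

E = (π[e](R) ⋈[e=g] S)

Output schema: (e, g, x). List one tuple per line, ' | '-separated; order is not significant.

Subexpression sizes:
  R → 4
  π[e](R) → 4
  S → 4
  (π[e](R) ⋈[e=g] S) → 1

== RESULT ==
e | g | x
2 | 2 | t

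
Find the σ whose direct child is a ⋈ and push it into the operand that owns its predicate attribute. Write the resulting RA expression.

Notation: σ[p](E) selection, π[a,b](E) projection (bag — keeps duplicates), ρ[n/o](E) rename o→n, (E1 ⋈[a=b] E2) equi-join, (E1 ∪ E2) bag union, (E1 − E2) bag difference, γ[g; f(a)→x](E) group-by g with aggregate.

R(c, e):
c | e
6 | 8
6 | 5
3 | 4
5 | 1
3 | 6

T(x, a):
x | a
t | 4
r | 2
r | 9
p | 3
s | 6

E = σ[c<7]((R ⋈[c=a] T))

σ filters on c, owned by the left side.
E' = (σ[c<7](R) ⋈[c=a] T)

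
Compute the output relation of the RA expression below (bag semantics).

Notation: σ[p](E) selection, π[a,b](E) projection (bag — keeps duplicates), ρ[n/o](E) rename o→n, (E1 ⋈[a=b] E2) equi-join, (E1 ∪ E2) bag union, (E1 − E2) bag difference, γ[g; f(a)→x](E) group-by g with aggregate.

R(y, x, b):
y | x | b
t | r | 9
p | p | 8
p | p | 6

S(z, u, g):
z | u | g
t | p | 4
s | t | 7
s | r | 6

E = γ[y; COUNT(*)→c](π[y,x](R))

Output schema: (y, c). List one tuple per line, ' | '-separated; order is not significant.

Subexpression sizes:
  R → 3
  π[y,x](R) → 3
  γ[y; COUNT(*)→c](π[y,x](R)) → 2

== RESULT ==
y | c
p | 2
t | 1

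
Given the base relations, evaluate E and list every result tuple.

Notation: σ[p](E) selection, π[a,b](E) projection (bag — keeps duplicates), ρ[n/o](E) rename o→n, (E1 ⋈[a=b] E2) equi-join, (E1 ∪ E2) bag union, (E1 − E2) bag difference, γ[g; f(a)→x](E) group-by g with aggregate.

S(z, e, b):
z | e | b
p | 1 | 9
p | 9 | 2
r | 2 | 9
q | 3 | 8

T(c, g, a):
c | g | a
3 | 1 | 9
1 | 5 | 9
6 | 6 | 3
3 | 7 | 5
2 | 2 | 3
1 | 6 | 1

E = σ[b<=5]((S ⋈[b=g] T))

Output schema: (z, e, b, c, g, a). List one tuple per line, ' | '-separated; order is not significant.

Stepwise |·|:
  S → 4
  T → 6
  (S ⋈[b=g] T) → 1
  σ[b<=5]((S ⋈[b=g] T)) → 1

== RESULT ==
z | e | b | c | g | a
p | 9 | 2 | 2 | 2 | 3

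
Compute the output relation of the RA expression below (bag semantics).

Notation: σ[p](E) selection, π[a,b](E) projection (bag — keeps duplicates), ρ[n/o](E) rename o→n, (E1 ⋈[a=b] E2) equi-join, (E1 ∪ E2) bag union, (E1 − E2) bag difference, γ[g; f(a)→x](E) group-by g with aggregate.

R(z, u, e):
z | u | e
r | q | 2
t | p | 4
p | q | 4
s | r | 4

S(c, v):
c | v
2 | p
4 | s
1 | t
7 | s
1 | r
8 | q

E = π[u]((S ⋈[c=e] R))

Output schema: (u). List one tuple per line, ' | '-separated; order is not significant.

Per-node cardinality:
  S → 6
  R → 4
  (S ⋈[c=e] R) → 4
  π[u]((S ⋈[c=e] R)) → 4

== RESULT ==
u
p
q
q
r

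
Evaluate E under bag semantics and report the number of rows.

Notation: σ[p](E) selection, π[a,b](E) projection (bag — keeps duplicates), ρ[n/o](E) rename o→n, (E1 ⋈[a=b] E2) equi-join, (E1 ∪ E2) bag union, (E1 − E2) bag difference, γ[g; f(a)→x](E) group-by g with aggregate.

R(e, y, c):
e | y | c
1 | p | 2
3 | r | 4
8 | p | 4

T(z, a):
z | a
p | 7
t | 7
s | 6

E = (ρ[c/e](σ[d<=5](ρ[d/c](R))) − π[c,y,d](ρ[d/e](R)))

Stepwise |·|:
  R → 3
  ρ[d/c](R) → 3
  σ[d<=5](ρ[d/c](R)) → 3
  ρ[c/e](σ[d<=5](ρ[d/c](R))) → 3
  R → 3
  ρ[d/e](R) → 3
  π[c,y,d](ρ[d/e](R)) → 3
  (ρ[c/e](σ[d<=5](ρ[d/c](R))) − π[c,y,d](ρ[d/e](R))) → 3

|E| = 3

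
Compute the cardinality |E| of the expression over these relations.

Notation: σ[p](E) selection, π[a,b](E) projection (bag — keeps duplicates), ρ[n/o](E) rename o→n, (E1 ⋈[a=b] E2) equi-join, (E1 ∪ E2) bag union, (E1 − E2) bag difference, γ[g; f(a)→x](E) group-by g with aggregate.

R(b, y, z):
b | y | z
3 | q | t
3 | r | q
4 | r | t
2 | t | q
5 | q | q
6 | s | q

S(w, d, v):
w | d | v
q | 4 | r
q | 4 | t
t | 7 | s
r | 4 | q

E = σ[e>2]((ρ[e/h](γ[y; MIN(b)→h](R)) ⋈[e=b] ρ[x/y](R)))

Row counts bottom-up:
  R → 6
  γ[y; MIN(b)→h](R) → 4
  ρ[e/h](γ[y; MIN(b)→h](R)) → 4
  R → 6
  ρ[x/y](R) → 6
  (ρ[e/h](γ[y; MIN(b)→h](R)) ⋈[e=b] ρ[x/y](R)) → 6
  σ[e>2]((ρ[e/h](γ[y; MIN(b)→h](R)) ⋈[e=b] ρ[x/y](R))) → 5

|E| = 5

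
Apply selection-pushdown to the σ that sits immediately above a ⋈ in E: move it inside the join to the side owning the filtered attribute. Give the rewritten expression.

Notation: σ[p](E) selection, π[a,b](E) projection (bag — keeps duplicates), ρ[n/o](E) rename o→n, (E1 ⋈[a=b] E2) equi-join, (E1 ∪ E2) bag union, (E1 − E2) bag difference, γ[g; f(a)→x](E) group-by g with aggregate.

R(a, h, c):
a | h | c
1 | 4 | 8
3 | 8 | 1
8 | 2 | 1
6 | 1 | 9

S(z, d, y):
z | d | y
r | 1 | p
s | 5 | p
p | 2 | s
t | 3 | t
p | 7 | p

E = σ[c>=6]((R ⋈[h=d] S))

σ filters on c, owned by the left side.
E' = (σ[c>=6](R) ⋈[h=d] S)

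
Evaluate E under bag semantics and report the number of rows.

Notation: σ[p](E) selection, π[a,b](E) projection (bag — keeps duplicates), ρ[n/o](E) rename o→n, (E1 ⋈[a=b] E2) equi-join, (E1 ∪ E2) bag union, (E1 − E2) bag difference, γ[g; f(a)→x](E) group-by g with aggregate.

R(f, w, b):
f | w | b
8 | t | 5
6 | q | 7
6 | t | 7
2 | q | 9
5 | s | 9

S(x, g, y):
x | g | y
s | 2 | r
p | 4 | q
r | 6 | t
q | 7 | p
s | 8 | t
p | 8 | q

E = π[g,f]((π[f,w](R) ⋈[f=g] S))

Stepwise |·|:
  R → 5
  π[f,w](R) → 5
  S → 6
  (π[f,w](R) ⋈[f=g] S) → 5
  π[g,f]((π[f,w](R) ⋈[f=g] S)) → 5

|E| = 5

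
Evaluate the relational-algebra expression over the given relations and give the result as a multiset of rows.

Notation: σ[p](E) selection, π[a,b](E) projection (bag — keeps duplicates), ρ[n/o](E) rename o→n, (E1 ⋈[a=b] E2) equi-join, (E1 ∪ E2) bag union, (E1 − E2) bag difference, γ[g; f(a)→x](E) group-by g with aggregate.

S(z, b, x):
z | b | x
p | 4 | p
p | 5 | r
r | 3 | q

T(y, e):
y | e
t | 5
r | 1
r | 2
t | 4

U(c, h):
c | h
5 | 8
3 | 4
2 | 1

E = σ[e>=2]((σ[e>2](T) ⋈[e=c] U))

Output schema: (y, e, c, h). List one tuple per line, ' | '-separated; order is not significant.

Subexpression sizes:
  T → 4
  σ[e>2](T) → 2
  U → 3
  (σ[e>2](T) ⋈[e=c] U) → 1
  σ[e>=2]((σ[e>2](T) ⋈[e=c] U)) → 1

== RESULT ==
y | e | c | h
t | 5 | 5 | 8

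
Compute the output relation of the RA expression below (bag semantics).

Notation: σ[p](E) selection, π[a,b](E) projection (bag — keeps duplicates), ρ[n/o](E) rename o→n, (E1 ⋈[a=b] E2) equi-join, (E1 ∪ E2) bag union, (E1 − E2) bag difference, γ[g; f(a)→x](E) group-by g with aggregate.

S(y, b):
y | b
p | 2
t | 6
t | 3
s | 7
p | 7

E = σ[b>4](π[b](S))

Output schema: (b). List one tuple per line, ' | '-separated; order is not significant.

Stepwise |·|:
  S → 5
  π[b](S) → 5
  σ[b>4](π[b](S)) → 3

== RESULT ==
b
6
7
7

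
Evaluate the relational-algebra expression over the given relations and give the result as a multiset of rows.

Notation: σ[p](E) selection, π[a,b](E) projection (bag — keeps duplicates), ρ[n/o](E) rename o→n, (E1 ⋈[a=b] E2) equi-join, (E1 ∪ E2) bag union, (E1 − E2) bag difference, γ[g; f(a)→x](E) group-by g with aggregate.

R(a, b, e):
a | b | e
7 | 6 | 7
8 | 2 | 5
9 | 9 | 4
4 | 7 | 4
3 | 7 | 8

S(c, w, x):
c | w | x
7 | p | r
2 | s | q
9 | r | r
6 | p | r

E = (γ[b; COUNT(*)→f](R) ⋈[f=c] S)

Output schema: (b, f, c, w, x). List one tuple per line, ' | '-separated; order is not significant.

Subexpression sizes:
  R → 5
  γ[b; COUNT(*)→f](R) → 4
  S → 4
  (γ[b; COUNT(*)→f](R) ⋈[f=c] S) → 1

== RESULT ==
b | f | c | w | x
7 | 2 | 2 | s | q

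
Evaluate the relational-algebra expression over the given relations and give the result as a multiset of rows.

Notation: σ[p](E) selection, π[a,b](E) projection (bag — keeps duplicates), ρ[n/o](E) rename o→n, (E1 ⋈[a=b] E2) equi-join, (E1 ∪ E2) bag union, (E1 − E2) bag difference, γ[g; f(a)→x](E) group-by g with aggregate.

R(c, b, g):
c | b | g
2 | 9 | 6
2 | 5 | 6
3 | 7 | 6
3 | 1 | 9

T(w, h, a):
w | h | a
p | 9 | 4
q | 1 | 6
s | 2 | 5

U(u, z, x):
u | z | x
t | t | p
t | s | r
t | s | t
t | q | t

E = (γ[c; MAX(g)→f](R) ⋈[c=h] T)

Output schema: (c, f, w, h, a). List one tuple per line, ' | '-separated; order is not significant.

Stepwise |·|:
  R → 4
  γ[c; MAX(g)→f](R) → 2
  T → 3
  (γ[c; MAX(g)→f](R) ⋈[c=h] T) → 1

== RESULT ==
c | f | w | h | a
2 | 6 | s | 2 | 5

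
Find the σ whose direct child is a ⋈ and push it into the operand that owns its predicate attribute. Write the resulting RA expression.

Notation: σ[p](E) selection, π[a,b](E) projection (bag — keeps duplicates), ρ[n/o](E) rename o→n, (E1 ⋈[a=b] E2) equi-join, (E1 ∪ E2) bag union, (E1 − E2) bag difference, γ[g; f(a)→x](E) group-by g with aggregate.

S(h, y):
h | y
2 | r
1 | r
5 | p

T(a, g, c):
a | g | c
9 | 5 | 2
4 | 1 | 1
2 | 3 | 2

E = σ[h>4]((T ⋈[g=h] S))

σ filters on h, owned by the right side.
E' = (T ⋈[g=h] σ[h>4](S))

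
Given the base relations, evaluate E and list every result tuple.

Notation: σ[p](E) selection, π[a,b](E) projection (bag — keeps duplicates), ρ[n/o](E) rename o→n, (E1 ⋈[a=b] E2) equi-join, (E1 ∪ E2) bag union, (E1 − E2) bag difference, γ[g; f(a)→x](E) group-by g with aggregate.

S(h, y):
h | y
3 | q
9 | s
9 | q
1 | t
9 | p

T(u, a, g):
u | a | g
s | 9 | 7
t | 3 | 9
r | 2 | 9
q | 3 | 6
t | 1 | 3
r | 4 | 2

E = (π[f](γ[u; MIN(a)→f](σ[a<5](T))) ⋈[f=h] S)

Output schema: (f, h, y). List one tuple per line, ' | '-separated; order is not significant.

Row counts bottom-up:
  T → 6
  σ[a<5](T) → 5
  γ[u; MIN(a)→f](σ[a<5](T)) → 3
  π[f](γ[u; MIN(a)→f](σ[a<5](T))) → 3
  S → 5
  (π[f](γ[u; MIN(a)→f](σ[a<5](T))) ⋈[f=h] S) → 2

== RESULT ==
f | h | y
1 | 1 | t
3 | 3 | q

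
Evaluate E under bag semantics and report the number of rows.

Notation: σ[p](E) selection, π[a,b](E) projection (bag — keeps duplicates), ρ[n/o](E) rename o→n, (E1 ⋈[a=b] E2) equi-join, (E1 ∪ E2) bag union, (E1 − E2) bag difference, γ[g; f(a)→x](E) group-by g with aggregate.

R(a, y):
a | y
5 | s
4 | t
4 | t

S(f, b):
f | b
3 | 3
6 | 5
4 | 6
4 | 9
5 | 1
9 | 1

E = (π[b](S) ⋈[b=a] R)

Row counts bottom-up:
  S → 6
  π[b](S) → 6
  R → 3
  (π[b](S) ⋈[b=a] R) → 1

|E| = 1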